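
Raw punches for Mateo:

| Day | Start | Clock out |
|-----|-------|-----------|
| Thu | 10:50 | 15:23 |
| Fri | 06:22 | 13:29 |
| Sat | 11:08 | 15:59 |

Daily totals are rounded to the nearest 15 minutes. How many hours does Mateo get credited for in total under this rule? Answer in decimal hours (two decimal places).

16.25 hours

Thu: 10:50–15:23 = 4 h 33 min → rounds to 4 h 30 min
Fri: 06:22–13:29 = 7 h 7 min → rounds to 7 h 0 min
Sat: 11:08–15:59 = 4 h 51 min → rounds to 4 h 45 min
Total credited: 16 h 15 min.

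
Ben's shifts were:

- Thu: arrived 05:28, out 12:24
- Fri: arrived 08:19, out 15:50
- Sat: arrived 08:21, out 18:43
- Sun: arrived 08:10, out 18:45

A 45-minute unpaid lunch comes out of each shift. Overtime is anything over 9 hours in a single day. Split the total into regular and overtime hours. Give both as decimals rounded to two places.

Regular 30.95 hours, overtime 1.45 hours

Thu: 05:28–12:24 = 6 h 56 min; less 45 min break → 6 h 11 min
Fri: 08:19–15:50 = 7 h 31 min; less 45 min break → 6 h 46 min
Sat: 08:21–18:43 = 10 h 22 min; less 45 min break → 9 h 37 min
Sun: 08:10–18:45 = 10 h 35 min; less 45 min break → 9 h 50 min
Thu reg 6 h 11 min / OT 0 h 0 min; Fri reg 6 h 46 min / OT 0 h 0 min; Sat reg 9 h 0 min / OT 0 h 37 min; Sun reg 9 h 0 min / OT 0 h 50 min.
Totals: regular 30 h 57 min, overtime 1 h 27 min.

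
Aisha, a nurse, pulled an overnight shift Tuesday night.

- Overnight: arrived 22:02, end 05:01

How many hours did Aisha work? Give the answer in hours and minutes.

Overnight: 22:02 → midnight = 1 h 58 min; midnight → 05:01 = 5 h 1 min; span 6 h 59 min

6 h 59 min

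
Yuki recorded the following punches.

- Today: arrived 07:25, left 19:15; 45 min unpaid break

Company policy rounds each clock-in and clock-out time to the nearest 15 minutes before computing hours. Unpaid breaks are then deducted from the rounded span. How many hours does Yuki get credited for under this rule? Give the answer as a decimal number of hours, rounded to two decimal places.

11.00 hours

Today: in 07:25→07:30, out 19:15→19:15; 11 h 45 min − 45 min = 11 h 0 min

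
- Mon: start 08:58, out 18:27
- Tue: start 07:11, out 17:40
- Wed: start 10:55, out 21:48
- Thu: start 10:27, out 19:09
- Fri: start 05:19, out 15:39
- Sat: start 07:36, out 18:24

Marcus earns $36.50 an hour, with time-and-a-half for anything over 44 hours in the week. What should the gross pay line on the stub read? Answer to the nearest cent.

Mon: 08:58–18:27 = 9 h 29 min
Tue: 07:11–17:40 = 10 h 29 min
Wed: 10:55–21:48 = 10 h 53 min
Thu: 10:27–19:09 = 8 h 42 min
Fri: 05:19–15:39 = 10 h 20 min
Sat: 07:36–18:24 = 10 h 48 min
Total worked: 60 h 41 min = 3641 min.
Regular 44 h 0 min = 2640 min at $36.50/h; overtime 16 h 41 min = 1001 min at $54.75/h.
Pay = (2640 × $36.50 + 1001 × $54.75) ÷ 60 = $2519.41.

$2519.41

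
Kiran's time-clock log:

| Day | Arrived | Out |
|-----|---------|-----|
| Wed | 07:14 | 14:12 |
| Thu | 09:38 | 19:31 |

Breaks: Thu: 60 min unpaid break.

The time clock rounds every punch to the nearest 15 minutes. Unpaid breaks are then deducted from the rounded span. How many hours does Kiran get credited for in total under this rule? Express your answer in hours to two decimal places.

Wed: in 07:14→07:15, out 14:12→14:15; 7 h 0 min
Thu: in 09:38→09:45, out 19:31→19:30; 9 h 45 min − 60 min = 8 h 45 min
Total credited: 15 h 45 min.

15.75 hours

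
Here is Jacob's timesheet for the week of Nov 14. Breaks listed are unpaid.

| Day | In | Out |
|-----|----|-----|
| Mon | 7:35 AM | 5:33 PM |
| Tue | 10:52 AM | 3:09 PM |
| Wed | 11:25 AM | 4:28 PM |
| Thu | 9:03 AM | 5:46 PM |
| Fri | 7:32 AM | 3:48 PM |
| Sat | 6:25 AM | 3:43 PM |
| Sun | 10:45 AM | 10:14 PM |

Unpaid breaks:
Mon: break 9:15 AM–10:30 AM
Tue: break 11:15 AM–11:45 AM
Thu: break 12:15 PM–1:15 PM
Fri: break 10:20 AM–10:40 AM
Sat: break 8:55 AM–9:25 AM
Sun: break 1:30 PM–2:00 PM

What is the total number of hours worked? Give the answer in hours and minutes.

52 h 59 min

Mon: 7:35 AM–5:33 PM = 9 h 58 min; less 75 min break → 8 h 43 min
Tue: 10:52 AM–3:09 PM = 4 h 17 min; less 30 min break → 3 h 47 min
Wed: 11:25 AM–4:28 PM = 5 h 3 min
Thu: 9:03 AM–5:46 PM = 8 h 43 min; less 60 min break → 7 h 43 min
Fri: 7:32 AM–3:48 PM = 8 h 16 min; less 20 min break → 7 h 56 min
Sat: 6:25 AM–3:43 PM = 9 h 18 min; less 30 min break → 8 h 48 min
Sun: 10:45 AM–10:14 PM = 11 h 29 min; less 30 min break → 10 h 59 min
Total: 8 h 43 min + 3 h 47 min + 5 h 3 min + 7 h 43 min + 7 h 56 min + 8 h 48 min + 10 h 59 min = 52 h 59 min.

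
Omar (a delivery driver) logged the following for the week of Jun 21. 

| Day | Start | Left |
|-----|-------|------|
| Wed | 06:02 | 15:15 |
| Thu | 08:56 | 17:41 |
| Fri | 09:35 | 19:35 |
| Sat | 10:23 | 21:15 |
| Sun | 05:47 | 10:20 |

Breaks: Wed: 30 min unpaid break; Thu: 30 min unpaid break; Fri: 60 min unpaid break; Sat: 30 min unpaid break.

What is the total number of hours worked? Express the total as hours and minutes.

40 h 53 min

Wed: 06:02–15:15 = 9 h 13 min; less 30 min break → 8 h 43 min
Thu: 08:56–17:41 = 8 h 45 min; less 30 min break → 8 h 15 min
Fri: 09:35–19:35 = 10 h 0 min; less 60 min break → 9 h 0 min
Sat: 10:23–21:15 = 10 h 52 min; less 30 min break → 10 h 22 min
Sun: 05:47–10:20 = 4 h 33 min
Total: 8 h 43 min + 8 h 15 min + 9 h 0 min + 10 h 22 min + 4 h 33 min = 40 h 53 min.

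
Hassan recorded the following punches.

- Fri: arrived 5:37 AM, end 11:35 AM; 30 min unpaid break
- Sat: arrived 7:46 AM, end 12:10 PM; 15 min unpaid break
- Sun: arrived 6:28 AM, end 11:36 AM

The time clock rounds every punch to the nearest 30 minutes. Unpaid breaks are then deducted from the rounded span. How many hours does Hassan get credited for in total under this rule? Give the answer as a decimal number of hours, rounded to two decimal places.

14.25 hours

Fri: in 5:37 AM→5:30 AM, out 11:35 AM→11:30 AM; 6 h 0 min − 30 min = 5 h 30 min
Sat: in 7:46 AM→8:00 AM, out 12:10 PM→12:00 PM; 4 h 0 min − 15 min = 3 h 45 min
Sun: in 6:28 AM→6:30 AM, out 11:36 AM→11:30 AM; 5 h 0 min
Total credited: 14 h 15 min.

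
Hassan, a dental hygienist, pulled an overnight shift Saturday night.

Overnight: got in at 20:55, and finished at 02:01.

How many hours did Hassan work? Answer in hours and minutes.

5 h 6 min

Overnight: 20:55 → midnight = 3 h 5 min; midnight → 02:01 = 2 h 1 min; span 5 h 6 min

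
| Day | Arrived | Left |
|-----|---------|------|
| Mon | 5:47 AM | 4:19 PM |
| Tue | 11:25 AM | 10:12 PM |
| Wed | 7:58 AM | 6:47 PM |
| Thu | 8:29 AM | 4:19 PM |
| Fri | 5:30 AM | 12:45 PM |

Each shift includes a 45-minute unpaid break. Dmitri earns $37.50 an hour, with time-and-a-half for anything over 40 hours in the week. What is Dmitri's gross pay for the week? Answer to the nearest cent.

$1695.00

Mon: 5:47 AM–4:19 PM = 10 h 32 min; less 45 min break → 9 h 47 min
Tue: 11:25 AM–10:12 PM = 10 h 47 min; less 45 min break → 10 h 2 min
Wed: 7:58 AM–6:47 PM = 10 h 49 min; less 45 min break → 10 h 4 min
Thu: 8:29 AM–4:19 PM = 7 h 50 min; less 45 min break → 7 h 5 min
Fri: 5:30 AM–12:45 PM = 7 h 15 min; less 45 min break → 6 h 30 min
Total worked: 43 h 28 min = 2608 min.
Regular 40 h 0 min = 2400 min at $37.50/h; overtime 3 h 28 min = 208 min at $56.25/h.
Pay = (2400 × $37.50 + 208 × $56.25) ÷ 60 = $1695.00.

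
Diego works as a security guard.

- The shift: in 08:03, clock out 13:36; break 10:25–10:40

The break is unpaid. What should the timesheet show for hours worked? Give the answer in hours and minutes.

5 h 18 min

The shift: 08:03–13:36 = 5 h 33 min; less 15 min break → 5 h 18 min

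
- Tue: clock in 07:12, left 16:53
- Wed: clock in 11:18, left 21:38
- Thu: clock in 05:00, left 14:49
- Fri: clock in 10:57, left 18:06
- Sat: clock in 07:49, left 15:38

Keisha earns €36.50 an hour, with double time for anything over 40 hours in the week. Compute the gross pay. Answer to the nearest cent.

Tue: 07:12–16:53 = 9 h 41 min
Wed: 11:18–21:38 = 10 h 20 min
Thu: 05:00–14:49 = 9 h 49 min
Fri: 10:57–18:06 = 7 h 9 min
Sat: 07:49–15:38 = 7 h 49 min
Total worked: 44 h 48 min = 2688 min.
Regular 40 h 0 min = 2400 min at €36.50/h; overtime 4 h 48 min = 288 min at €73.00/h.
Pay = (2400 × €36.50 + 288 × €73.00) ÷ 60 = €1810.40.

€1810.40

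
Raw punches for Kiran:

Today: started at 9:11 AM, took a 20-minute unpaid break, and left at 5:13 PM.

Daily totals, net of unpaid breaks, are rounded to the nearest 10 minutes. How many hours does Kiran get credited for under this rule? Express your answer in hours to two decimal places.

Today: 9:11 AM–5:13 PM = 8 h 2 min − 20 min = 7 h 42 min → rounds to 7 h 40 min

7.67 hours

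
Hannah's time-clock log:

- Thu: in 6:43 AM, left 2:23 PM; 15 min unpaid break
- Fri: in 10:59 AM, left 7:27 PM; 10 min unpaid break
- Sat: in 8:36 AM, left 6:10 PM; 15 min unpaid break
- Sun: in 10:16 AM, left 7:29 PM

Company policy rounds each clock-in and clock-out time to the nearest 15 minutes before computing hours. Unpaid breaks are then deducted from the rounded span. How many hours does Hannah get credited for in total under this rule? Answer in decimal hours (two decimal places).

34.58 hours

Thu: in 6:43 AM→6:45 AM, out 2:23 PM→2:30 PM; 7 h 45 min − 15 min = 7 h 30 min
Fri: in 10:59 AM→11:00 AM, out 7:27 PM→7:30 PM; 8 h 30 min − 10 min = 8 h 20 min
Sat: in 8:36 AM→8:30 AM, out 6:10 PM→6:15 PM; 9 h 45 min − 15 min = 9 h 30 min
Sun: in 10:16 AM→10:15 AM, out 7:29 PM→7:30 PM; 9 h 15 min
Total credited: 34 h 35 min.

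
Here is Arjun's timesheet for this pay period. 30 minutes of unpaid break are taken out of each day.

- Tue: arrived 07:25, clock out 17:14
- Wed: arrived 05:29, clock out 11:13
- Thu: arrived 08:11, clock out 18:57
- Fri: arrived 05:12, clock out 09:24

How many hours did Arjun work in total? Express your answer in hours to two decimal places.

Tue: 07:25–17:14 = 9 h 49 min; less 30 min break → 9 h 19 min
Wed: 05:29–11:13 = 5 h 44 min; less 30 min break → 5 h 14 min
Thu: 08:11–18:57 = 10 h 46 min; less 30 min break → 10 h 16 min
Fri: 05:12–09:24 = 4 h 12 min; less 30 min break → 3 h 42 min
Total: 9 h 19 min + 5 h 14 min + 10 h 16 min + 3 h 42 min = 28 h 31 min.

28.52 hours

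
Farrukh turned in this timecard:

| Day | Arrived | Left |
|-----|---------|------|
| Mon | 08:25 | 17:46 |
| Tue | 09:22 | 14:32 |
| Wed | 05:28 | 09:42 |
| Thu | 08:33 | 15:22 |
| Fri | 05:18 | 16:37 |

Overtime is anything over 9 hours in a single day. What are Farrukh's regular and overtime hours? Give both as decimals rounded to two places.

Regular 34.22 hours, overtime 2.67 hours

Mon: 08:25–17:46 = 9 h 21 min
Tue: 09:22–14:32 = 5 h 10 min
Wed: 05:28–09:42 = 4 h 14 min
Thu: 08:33–15:22 = 6 h 49 min
Fri: 05:18–16:37 = 11 h 19 min
Mon reg 9 h 0 min / OT 0 h 21 min; Tue reg 5 h 10 min / OT 0 h 0 min; Wed reg 4 h 14 min / OT 0 h 0 min; Thu reg 6 h 49 min / OT 0 h 0 min; Fri reg 9 h 0 min / OT 2 h 19 min.
Totals: regular 34 h 13 min, overtime 2 h 40 min.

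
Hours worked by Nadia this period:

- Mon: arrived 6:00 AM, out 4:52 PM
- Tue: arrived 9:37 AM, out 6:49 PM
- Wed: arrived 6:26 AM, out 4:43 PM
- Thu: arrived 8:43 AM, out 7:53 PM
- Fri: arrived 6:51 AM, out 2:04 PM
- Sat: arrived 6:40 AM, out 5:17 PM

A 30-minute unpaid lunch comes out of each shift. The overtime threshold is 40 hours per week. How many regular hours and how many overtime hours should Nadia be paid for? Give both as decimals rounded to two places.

Mon: 6:00 AM–4:52 PM = 10 h 52 min; less 30 min break → 10 h 22 min
Tue: 9:37 AM–6:49 PM = 9 h 12 min; less 30 min break → 8 h 42 min
Wed: 6:26 AM–4:43 PM = 10 h 17 min; less 30 min break → 9 h 47 min
Thu: 8:43 AM–7:53 PM = 11 h 10 min; less 30 min break → 10 h 40 min
Fri: 6:51 AM–2:04 PM = 7 h 13 min; less 30 min break → 6 h 43 min
Sat: 6:40 AM–5:17 PM = 10 h 37 min; less 30 min break → 10 h 7 min
Total worked: 56 h 21 min = 56.35 h.
Threshold 40 h → overtime 16 h 21 min, regular 40 h 0 min.

Regular 40.00 hours, overtime 16.35 hours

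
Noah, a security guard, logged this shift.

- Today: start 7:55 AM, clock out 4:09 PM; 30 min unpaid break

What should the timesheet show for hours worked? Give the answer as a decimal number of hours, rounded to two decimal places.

7.73 hours

Today: 7:55 AM–4:09 PM = 8 h 14 min; less 30 min break → 7 h 44 min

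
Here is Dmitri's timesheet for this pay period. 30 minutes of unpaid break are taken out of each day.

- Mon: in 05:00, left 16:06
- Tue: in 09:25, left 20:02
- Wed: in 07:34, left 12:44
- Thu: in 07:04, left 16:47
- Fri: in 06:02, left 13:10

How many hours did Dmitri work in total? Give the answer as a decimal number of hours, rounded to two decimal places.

Mon: 05:00–16:06 = 11 h 6 min; less 30 min break → 10 h 36 min
Tue: 09:25–20:02 = 10 h 37 min; less 30 min break → 10 h 7 min
Wed: 07:34–12:44 = 5 h 10 min; less 30 min break → 4 h 40 min
Thu: 07:04–16:47 = 9 h 43 min; less 30 min break → 9 h 13 min
Fri: 06:02–13:10 = 7 h 8 min; less 30 min break → 6 h 38 min
Total: 10 h 36 min + 10 h 7 min + 4 h 40 min + 9 h 13 min + 6 h 38 min = 41 h 14 min.

41.23 hours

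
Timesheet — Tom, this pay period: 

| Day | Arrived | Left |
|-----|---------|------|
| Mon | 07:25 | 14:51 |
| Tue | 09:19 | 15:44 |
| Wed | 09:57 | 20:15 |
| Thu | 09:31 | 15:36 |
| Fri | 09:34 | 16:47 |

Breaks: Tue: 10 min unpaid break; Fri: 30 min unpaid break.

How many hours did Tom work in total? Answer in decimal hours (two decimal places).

36.78 hours

Mon: 07:25–14:51 = 7 h 26 min
Tue: 09:19–15:44 = 6 h 25 min; less 10 min break → 6 h 15 min
Wed: 09:57–20:15 = 10 h 18 min
Thu: 09:31–15:36 = 6 h 5 min
Fri: 09:34–16:47 = 7 h 13 min; less 30 min break → 6 h 43 min
Total: 7 h 26 min + 6 h 15 min + 10 h 18 min + 6 h 5 min + 6 h 43 min = 36 h 47 min.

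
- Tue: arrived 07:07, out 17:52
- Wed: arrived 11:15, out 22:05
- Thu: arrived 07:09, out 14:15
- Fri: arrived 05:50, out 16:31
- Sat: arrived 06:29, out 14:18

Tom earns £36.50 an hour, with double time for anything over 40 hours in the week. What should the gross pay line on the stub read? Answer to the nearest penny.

Tue: 07:07–17:52 = 10 h 45 min
Wed: 11:15–22:05 = 10 h 50 min
Thu: 07:09–14:15 = 7 h 6 min
Fri: 05:50–16:31 = 10 h 41 min
Sat: 06:29–14:18 = 7 h 49 min
Total worked: 47 h 11 min = 2831 min.
Regular 40 h 0 min = 2400 min at £36.50/h; overtime 7 h 11 min = 431 min at £73.00/h.
Pay = (2400 × £36.50 + 431 × £73.00) ÷ 60 = £1984.38.

£1984.38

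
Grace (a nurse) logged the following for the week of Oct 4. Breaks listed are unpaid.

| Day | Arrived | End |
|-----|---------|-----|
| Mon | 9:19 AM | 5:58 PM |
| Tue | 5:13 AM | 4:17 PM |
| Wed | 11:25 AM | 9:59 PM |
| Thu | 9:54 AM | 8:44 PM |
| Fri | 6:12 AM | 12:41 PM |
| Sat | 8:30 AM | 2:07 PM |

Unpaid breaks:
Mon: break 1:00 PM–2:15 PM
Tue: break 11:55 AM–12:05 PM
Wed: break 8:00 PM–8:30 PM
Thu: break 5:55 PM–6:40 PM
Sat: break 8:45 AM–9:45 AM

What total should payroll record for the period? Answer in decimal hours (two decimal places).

Mon: 9:19 AM–5:58 PM = 8 h 39 min; less 75 min break → 7 h 24 min
Tue: 5:13 AM–4:17 PM = 11 h 4 min; less 10 min break → 10 h 54 min
Wed: 11:25 AM–9:59 PM = 10 h 34 min; less 30 min break → 10 h 4 min
Thu: 9:54 AM–8:44 PM = 10 h 50 min; less 45 min break → 10 h 5 min
Fri: 6:12 AM–12:41 PM = 6 h 29 min
Sat: 8:30 AM–2:07 PM = 5 h 37 min; less 60 min break → 4 h 37 min
Total: 7 h 24 min + 10 h 54 min + 10 h 4 min + 10 h 5 min + 6 h 29 min + 4 h 37 min = 49 h 33 min.

49.55 hours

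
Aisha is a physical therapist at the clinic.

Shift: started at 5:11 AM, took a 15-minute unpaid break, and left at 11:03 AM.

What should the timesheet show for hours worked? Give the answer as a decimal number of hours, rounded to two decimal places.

5.62 hours

Shift: 5:11 AM–11:03 AM = 5 h 52 min; less 15 min break → 5 h 37 min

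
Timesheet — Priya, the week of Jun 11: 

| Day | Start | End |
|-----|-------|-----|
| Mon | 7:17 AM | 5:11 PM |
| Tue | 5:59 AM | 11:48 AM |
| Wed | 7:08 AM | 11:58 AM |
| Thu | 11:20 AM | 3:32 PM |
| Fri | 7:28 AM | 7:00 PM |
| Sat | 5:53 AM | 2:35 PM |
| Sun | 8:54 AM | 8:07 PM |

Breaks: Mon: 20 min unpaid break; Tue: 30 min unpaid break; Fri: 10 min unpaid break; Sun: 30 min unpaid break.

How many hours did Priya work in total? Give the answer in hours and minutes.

Mon: 7:17 AM–5:11 PM = 9 h 54 min; less 20 min break → 9 h 34 min
Tue: 5:59 AM–11:48 AM = 5 h 49 min; less 30 min break → 5 h 19 min
Wed: 7:08 AM–11:58 AM = 4 h 50 min
Thu: 11:20 AM–3:32 PM = 4 h 12 min
Fri: 7:28 AM–7:00 PM = 11 h 32 min; less 10 min break → 11 h 22 min
Sat: 5:53 AM–2:35 PM = 8 h 42 min
Sun: 8:54 AM–8:07 PM = 11 h 13 min; less 30 min break → 10 h 43 min
Total: 9 h 34 min + 5 h 19 min + 4 h 50 min + 4 h 12 min + 11 h 22 min + 8 h 42 min + 10 h 43 min = 54 h 42 min.

54 h 42 min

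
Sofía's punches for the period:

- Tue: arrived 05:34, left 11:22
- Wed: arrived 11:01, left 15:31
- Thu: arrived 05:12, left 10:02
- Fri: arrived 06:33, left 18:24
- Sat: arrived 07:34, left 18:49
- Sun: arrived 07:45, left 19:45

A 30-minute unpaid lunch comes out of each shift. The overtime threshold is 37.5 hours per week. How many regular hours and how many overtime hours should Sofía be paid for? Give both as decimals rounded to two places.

Regular 37.50 hours, overtime 9.73 hours

Tue: 05:34–11:22 = 5 h 48 min; less 30 min break → 5 h 18 min
Wed: 11:01–15:31 = 4 h 30 min; less 30 min break → 4 h 0 min
Thu: 05:12–10:02 = 4 h 50 min; less 30 min break → 4 h 20 min
Fri: 06:33–18:24 = 11 h 51 min; less 30 min break → 11 h 21 min
Sat: 07:34–18:49 = 11 h 15 min; less 30 min break → 10 h 45 min
Sun: 07:45–19:45 = 12 h 0 min; less 30 min break → 11 h 30 min
Total worked: 47 h 14 min = 47.23 h.
Threshold 37.5 h → overtime 9 h 44 min, regular 37 h 30 min.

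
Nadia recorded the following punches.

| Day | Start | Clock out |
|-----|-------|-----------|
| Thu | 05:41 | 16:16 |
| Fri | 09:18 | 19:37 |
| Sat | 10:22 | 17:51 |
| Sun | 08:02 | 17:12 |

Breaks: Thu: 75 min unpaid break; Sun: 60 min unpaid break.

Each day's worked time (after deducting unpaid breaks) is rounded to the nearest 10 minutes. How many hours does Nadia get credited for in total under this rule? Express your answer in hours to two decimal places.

Thu: 05:41–16:16 = 10 h 35 min − 75 min = 9 h 20 min → rounds to 9 h 20 min
Fri: 09:18–19:37 = 10 h 19 min → rounds to 10 h 20 min
Sat: 10:22–17:51 = 7 h 29 min → rounds to 7 h 30 min
Sun: 08:02–17:12 = 9 h 10 min − 60 min = 8 h 10 min → rounds to 8 h 10 min
Total credited: 35 h 20 min.

35.33 hours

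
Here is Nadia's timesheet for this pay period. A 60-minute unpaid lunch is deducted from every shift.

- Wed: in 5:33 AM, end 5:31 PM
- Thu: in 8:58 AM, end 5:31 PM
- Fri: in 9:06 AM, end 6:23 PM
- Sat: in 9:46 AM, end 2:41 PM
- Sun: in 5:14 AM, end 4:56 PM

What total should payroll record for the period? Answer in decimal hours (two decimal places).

Wed: 5:33 AM–5:31 PM = 11 h 58 min; less 60 min break → 10 h 58 min
Thu: 8:58 AM–5:31 PM = 8 h 33 min; less 60 min break → 7 h 33 min
Fri: 9:06 AM–6:23 PM = 9 h 17 min; less 60 min break → 8 h 17 min
Sat: 9:46 AM–2:41 PM = 4 h 55 min; less 60 min break → 3 h 55 min
Sun: 5:14 AM–4:56 PM = 11 h 42 min; less 60 min break → 10 h 42 min
Total: 10 h 58 min + 7 h 33 min + 8 h 17 min + 3 h 55 min + 10 h 42 min = 41 h 25 min.

41.42 hours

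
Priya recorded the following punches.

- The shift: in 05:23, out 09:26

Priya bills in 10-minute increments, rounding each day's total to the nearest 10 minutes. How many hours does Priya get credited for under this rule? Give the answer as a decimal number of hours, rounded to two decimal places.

4.00 hours

The shift: 05:23–09:26 = 4 h 3 min → rounds to 4 h 0 min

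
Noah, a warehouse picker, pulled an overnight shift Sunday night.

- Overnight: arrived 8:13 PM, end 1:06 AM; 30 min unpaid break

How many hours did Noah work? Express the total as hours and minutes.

Overnight: 8:13 PM → midnight = 3 h 47 min; midnight → 1:06 AM = 1 h 6 min; span 4 h 53 min; less 30 min break → 4 h 23 min

4 h 23 min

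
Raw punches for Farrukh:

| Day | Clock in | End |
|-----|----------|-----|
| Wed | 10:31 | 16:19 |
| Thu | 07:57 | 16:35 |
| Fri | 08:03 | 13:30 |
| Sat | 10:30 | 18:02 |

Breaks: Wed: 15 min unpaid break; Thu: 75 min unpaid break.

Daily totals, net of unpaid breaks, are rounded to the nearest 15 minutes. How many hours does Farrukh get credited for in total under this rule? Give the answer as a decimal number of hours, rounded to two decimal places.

Wed: 10:31–16:19 = 5 h 48 min − 15 min = 5 h 33 min → rounds to 5 h 30 min
Thu: 07:57–16:35 = 8 h 38 min − 75 min = 7 h 23 min → rounds to 7 h 30 min
Fri: 08:03–13:30 = 5 h 27 min → rounds to 5 h 30 min
Sat: 10:30–18:02 = 7 h 32 min → rounds to 7 h 30 min
Total credited: 26 h 0 min.

26.00 hours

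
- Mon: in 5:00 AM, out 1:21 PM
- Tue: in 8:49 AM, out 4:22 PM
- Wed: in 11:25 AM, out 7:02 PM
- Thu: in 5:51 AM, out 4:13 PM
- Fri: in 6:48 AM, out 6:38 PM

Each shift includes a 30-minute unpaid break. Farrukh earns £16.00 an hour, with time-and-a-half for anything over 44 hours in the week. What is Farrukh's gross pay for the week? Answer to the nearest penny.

£691.47

Mon: 5:00 AM–1:21 PM = 8 h 21 min; less 30 min break → 7 h 51 min
Tue: 8:49 AM–4:22 PM = 7 h 33 min; less 30 min break → 7 h 3 min
Wed: 11:25 AM–7:02 PM = 7 h 37 min; less 30 min break → 7 h 7 min
Thu: 5:51 AM–4:13 PM = 10 h 22 min; less 30 min break → 9 h 52 min
Fri: 6:48 AM–6:38 PM = 11 h 50 min; less 30 min break → 11 h 20 min
Total worked: 43 h 13 min = 2593 min.
Regular 43 h 13 min = 2593 min at £16.00/h; overtime 0 h 0 min = 0 min at £24.00/h.
Pay = (2593 × £16.00 + 0 × £24.00) ÷ 60 = £691.47.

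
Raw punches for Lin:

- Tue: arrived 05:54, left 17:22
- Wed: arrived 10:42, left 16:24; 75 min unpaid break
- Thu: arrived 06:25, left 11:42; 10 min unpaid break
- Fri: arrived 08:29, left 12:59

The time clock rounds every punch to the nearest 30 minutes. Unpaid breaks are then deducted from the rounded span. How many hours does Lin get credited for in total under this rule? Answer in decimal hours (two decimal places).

25.58 hours

Tue: in 05:54→06:00, out 17:22→17:30; 11 h 30 min
Wed: in 10:42→10:30, out 16:24→16:30; 6 h 0 min − 75 min = 4 h 45 min
Thu: in 06:25→06:30, out 11:42→11:30; 5 h 0 min − 10 min = 4 h 50 min
Fri: in 08:29→08:30, out 12:59→13:00; 4 h 30 min
Total credited: 25 h 35 min.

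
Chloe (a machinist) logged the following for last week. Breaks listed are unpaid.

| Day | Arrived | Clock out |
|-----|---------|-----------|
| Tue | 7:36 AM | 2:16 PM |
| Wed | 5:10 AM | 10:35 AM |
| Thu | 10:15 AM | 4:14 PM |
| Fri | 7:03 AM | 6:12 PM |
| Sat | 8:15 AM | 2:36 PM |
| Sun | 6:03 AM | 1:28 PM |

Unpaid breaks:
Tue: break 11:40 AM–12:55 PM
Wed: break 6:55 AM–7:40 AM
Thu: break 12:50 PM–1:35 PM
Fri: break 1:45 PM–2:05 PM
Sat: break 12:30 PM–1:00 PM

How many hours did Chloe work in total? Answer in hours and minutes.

Tue: 7:36 AM–2:16 PM = 6 h 40 min; less 75 min break → 5 h 25 min
Wed: 5:10 AM–10:35 AM = 5 h 25 min; less 45 min break → 4 h 40 min
Thu: 10:15 AM–4:14 PM = 5 h 59 min; less 45 min break → 5 h 14 min
Fri: 7:03 AM–6:12 PM = 11 h 9 min; less 20 min break → 10 h 49 min
Sat: 8:15 AM–2:36 PM = 6 h 21 min; less 30 min break → 5 h 51 min
Sun: 6:03 AM–1:28 PM = 7 h 25 min
Total: 5 h 25 min + 4 h 40 min + 5 h 14 min + 10 h 49 min + 5 h 51 min + 7 h 25 min = 39 h 24 min.

39 h 24 min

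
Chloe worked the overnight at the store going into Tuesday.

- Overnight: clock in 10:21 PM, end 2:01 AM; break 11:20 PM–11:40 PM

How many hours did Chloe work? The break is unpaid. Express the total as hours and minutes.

3 h 20 min

Overnight: 10:21 PM → midnight = 1 h 39 min; midnight → 2:01 AM = 2 h 1 min; span 3 h 40 min; less 20 min break → 3 h 20 min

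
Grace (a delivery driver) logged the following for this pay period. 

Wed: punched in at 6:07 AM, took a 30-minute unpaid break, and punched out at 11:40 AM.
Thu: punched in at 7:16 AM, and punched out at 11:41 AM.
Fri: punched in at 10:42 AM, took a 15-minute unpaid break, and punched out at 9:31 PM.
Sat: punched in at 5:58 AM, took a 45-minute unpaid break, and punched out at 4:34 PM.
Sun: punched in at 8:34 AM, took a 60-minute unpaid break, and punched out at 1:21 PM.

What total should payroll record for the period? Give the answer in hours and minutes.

33 h 40 min

Wed: 6:07 AM–11:40 AM = 5 h 33 min; less 30 min break → 5 h 3 min
Thu: 7:16 AM–11:41 AM = 4 h 25 min
Fri: 10:42 AM–9:31 PM = 10 h 49 min; less 15 min break → 10 h 34 min
Sat: 5:58 AM–4:34 PM = 10 h 36 min; less 45 min break → 9 h 51 min
Sun: 8:34 AM–1:21 PM = 4 h 47 min; less 60 min break → 3 h 47 min
Total: 5 h 3 min + 4 h 25 min + 10 h 34 min + 9 h 51 min + 3 h 47 min = 33 h 40 min.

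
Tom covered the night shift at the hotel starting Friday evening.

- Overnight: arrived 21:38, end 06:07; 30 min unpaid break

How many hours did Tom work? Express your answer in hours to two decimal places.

Overnight: 21:38 → midnight = 2 h 22 min; midnight → 06:07 = 6 h 7 min; span 8 h 29 min; less 30 min break → 7 h 59 min

7.98 hours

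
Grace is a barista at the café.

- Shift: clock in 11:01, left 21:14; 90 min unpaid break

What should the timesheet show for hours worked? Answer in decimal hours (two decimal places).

8.72 hours

Shift: 11:01–21:14 = 10 h 13 min; less 90 min break → 8 h 43 min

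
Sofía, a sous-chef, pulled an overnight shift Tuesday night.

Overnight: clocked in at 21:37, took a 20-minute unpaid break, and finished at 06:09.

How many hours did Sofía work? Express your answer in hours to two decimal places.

8.20 hours

Overnight: 21:37 → midnight = 2 h 23 min; midnight → 06:09 = 6 h 9 min; span 8 h 32 min; less 20 min break → 8 h 12 min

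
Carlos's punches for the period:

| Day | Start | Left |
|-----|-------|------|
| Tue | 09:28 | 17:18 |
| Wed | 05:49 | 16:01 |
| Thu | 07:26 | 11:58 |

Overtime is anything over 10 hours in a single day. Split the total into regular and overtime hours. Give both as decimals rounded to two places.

Tue: 09:28–17:18 = 7 h 50 min
Wed: 05:49–16:01 = 10 h 12 min
Thu: 07:26–11:58 = 4 h 32 min
Tue reg 7 h 50 min / OT 0 h 0 min; Wed reg 10 h 0 min / OT 0 h 12 min; Thu reg 4 h 32 min / OT 0 h 0 min.
Totals: regular 22 h 22 min, overtime 0 h 12 min.

Regular 22.37 hours, overtime 0.20 hours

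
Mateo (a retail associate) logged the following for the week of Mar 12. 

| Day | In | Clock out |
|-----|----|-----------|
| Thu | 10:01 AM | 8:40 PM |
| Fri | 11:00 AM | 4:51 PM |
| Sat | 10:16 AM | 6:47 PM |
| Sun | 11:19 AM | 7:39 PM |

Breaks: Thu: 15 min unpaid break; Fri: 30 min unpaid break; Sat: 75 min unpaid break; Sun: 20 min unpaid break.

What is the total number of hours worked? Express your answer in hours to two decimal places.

31.02 hours

Thu: 10:01 AM–8:40 PM = 10 h 39 min; less 15 min break → 10 h 24 min
Fri: 11:00 AM–4:51 PM = 5 h 51 min; less 30 min break → 5 h 21 min
Sat: 10:16 AM–6:47 PM = 8 h 31 min; less 75 min break → 7 h 16 min
Sun: 11:19 AM–7:39 PM = 8 h 20 min; less 20 min break → 8 h 0 min
Total: 10 h 24 min + 5 h 21 min + 7 h 16 min + 8 h 0 min = 31 h 1 min.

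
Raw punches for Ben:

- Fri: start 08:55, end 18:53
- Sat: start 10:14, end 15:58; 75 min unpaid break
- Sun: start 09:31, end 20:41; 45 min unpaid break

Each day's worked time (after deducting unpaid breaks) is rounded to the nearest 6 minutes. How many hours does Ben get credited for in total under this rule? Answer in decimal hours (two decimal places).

24.90 hours

Fri: 08:55–18:53 = 9 h 58 min → rounds to 10 h 0 min
Sat: 10:14–15:58 = 5 h 44 min − 75 min = 4 h 29 min → rounds to 4 h 30 min
Sun: 09:31–20:41 = 11 h 10 min − 45 min = 10 h 25 min → rounds to 10 h 24 min
Total credited: 24 h 54 min.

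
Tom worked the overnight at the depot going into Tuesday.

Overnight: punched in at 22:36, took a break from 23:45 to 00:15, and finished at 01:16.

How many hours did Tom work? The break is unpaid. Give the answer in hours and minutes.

Overnight: 22:36 → midnight = 1 h 24 min; midnight → 01:16 = 1 h 16 min; span 2 h 40 min; less 30 min break → 2 h 10 min

2 h 10 min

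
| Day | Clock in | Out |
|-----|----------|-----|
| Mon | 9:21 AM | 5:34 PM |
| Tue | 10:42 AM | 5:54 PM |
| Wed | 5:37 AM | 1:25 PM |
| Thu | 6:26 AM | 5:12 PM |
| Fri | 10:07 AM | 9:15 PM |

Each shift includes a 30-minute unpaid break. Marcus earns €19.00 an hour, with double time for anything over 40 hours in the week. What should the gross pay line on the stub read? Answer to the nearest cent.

Mon: 9:21 AM–5:34 PM = 8 h 13 min; less 30 min break → 7 h 43 min
Tue: 10:42 AM–5:54 PM = 7 h 12 min; less 30 min break → 6 h 42 min
Wed: 5:37 AM–1:25 PM = 7 h 48 min; less 30 min break → 7 h 18 min
Thu: 6:26 AM–5:12 PM = 10 h 46 min; less 30 min break → 10 h 16 min
Fri: 10:07 AM–9:15 PM = 11 h 8 min; less 30 min break → 10 h 38 min
Total worked: 42 h 37 min = 2557 min.
Regular 40 h 0 min = 2400 min at €19.00/h; overtime 2 h 37 min = 157 min at €38.00/h.
Pay = (2400 × €19.00 + 157 × €38.00) ÷ 60 = €859.43.

€859.43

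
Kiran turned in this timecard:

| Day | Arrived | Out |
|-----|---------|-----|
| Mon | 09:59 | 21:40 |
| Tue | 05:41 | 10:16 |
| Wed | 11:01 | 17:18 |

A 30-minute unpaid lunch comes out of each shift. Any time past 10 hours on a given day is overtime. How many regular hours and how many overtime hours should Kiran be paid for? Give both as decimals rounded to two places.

Regular 19.87 hours, overtime 1.18 hours

Mon: 09:59–21:40 = 11 h 41 min; less 30 min break → 11 h 11 min
Tue: 05:41–10:16 = 4 h 35 min; less 30 min break → 4 h 5 min
Wed: 11:01–17:18 = 6 h 17 min; less 30 min break → 5 h 47 min
Mon reg 10 h 0 min / OT 1 h 11 min; Tue reg 4 h 5 min / OT 0 h 0 min; Wed reg 5 h 47 min / OT 0 h 0 min.
Totals: regular 19 h 52 min, overtime 1 h 11 min.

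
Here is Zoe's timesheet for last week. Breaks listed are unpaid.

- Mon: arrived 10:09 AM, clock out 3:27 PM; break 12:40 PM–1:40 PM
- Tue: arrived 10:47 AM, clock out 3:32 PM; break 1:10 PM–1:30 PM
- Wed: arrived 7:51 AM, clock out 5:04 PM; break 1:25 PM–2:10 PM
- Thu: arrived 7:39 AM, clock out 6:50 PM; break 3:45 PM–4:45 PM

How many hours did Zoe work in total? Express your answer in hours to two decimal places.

27.37 hours

Mon: 10:09 AM–3:27 PM = 5 h 18 min; less 60 min break → 4 h 18 min
Tue: 10:47 AM–3:32 PM = 4 h 45 min; less 20 min break → 4 h 25 min
Wed: 7:51 AM–5:04 PM = 9 h 13 min; less 45 min break → 8 h 28 min
Thu: 7:39 AM–6:50 PM = 11 h 11 min; less 60 min break → 10 h 11 min
Total: 4 h 18 min + 4 h 25 min + 8 h 28 min + 10 h 11 min = 27 h 22 min.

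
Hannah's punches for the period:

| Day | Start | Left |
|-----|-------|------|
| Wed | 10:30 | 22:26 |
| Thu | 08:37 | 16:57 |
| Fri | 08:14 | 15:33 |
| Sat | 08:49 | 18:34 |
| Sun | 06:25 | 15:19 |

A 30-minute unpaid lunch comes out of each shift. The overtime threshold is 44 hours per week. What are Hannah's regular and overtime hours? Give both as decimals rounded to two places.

Regular 43.73 hours, overtime 0.00 hours

Wed: 10:30–22:26 = 11 h 56 min; less 30 min break → 11 h 26 min
Thu: 08:37–16:57 = 8 h 20 min; less 30 min break → 7 h 50 min
Fri: 08:14–15:33 = 7 h 19 min; less 30 min break → 6 h 49 min
Sat: 08:49–18:34 = 9 h 45 min; less 30 min break → 9 h 15 min
Sun: 06:25–15:19 = 8 h 54 min; less 30 min break → 8 h 24 min
Total worked: 43 h 44 min = 43.73 h.
Threshold 44 h → overtime 0 h 0 min, regular 43 h 44 min.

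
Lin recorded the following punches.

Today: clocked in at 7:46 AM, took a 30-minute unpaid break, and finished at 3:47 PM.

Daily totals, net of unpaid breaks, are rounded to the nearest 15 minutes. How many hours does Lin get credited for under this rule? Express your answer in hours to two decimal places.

Today: 7:46 AM–3:47 PM = 8 h 1 min − 30 min = 7 h 31 min → rounds to 7 h 30 min

7.50 hours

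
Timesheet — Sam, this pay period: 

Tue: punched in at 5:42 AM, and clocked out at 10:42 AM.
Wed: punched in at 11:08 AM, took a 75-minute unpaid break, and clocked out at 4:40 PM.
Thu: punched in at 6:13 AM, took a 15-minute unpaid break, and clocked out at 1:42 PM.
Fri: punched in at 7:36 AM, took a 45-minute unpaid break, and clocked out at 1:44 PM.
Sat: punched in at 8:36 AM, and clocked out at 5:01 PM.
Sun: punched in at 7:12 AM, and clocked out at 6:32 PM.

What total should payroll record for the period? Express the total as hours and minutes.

41 h 39 min

Tue: 5:42 AM–10:42 AM = 5 h 0 min
Wed: 11:08 AM–4:40 PM = 5 h 32 min; less 75 min break → 4 h 17 min
Thu: 6:13 AM–1:42 PM = 7 h 29 min; less 15 min break → 7 h 14 min
Fri: 7:36 AM–1:44 PM = 6 h 8 min; less 45 min break → 5 h 23 min
Sat: 8:36 AM–5:01 PM = 8 h 25 min
Sun: 7:12 AM–6:32 PM = 11 h 20 min
Total: 5 h 0 min + 4 h 17 min + 7 h 14 min + 5 h 23 min + 8 h 25 min + 11 h 20 min = 41 h 39 min.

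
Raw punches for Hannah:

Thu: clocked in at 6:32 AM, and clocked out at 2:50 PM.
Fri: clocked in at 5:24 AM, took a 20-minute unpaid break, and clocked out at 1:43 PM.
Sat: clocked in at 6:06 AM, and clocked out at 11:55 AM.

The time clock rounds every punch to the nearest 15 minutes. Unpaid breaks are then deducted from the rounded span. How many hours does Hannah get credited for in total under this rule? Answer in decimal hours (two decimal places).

22.17 hours

Thu: in 6:32 AM→6:30 AM, out 2:50 PM→2:45 PM; 8 h 15 min
Fri: in 5:24 AM→5:30 AM, out 1:43 PM→1:45 PM; 8 h 15 min − 20 min = 7 h 55 min
Sat: in 6:06 AM→6:00 AM, out 11:55 AM→12:00 PM; 6 h 0 min
Total credited: 22 h 10 min.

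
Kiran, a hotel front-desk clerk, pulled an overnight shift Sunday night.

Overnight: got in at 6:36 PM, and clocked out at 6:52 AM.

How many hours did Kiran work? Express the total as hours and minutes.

Overnight: 6:36 PM → midnight = 5 h 24 min; midnight → 6:52 AM = 6 h 52 min; span 12 h 16 min

12 h 16 min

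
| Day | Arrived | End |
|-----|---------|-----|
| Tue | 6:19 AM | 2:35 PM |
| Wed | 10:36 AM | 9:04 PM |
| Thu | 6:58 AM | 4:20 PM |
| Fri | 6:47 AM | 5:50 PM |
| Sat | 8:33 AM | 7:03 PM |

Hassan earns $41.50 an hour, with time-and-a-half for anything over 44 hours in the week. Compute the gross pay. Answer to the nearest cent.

$2177.71

Tue: 6:19 AM–2:35 PM = 8 h 16 min
Wed: 10:36 AM–9:04 PM = 10 h 28 min
Thu: 6:58 AM–4:20 PM = 9 h 22 min
Fri: 6:47 AM–5:50 PM = 11 h 3 min
Sat: 8:33 AM–7:03 PM = 10 h 30 min
Total worked: 49 h 39 min = 2979 min.
Regular 44 h 0 min = 2640 min at $41.50/h; overtime 5 h 39 min = 339 min at $62.25/h.
Pay = (2640 × $41.50 + 339 × $62.25) ÷ 60 = $2177.71.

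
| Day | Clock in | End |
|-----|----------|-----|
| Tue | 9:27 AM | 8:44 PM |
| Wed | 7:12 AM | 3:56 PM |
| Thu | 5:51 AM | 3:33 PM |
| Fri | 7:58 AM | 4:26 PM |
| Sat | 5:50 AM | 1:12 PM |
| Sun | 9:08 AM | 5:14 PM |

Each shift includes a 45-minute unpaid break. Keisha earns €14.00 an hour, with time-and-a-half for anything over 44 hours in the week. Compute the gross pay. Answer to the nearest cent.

€724.15

Tue: 9:27 AM–8:44 PM = 11 h 17 min; less 45 min break → 10 h 32 min
Wed: 7:12 AM–3:56 PM = 8 h 44 min; less 45 min break → 7 h 59 min
Thu: 5:51 AM–3:33 PM = 9 h 42 min; less 45 min break → 8 h 57 min
Fri: 7:58 AM–4:26 PM = 8 h 28 min; less 45 min break → 7 h 43 min
Sat: 5:50 AM–1:12 PM = 7 h 22 min; less 45 min break → 6 h 37 min
Sun: 9:08 AM–5:14 PM = 8 h 6 min; less 45 min break → 7 h 21 min
Total worked: 49 h 9 min = 2949 min.
Regular 44 h 0 min = 2640 min at €14.00/h; overtime 5 h 9 min = 309 min at €21.00/h.
Pay = (2640 × €14.00 + 309 × €21.00) ÷ 60 = €724.15.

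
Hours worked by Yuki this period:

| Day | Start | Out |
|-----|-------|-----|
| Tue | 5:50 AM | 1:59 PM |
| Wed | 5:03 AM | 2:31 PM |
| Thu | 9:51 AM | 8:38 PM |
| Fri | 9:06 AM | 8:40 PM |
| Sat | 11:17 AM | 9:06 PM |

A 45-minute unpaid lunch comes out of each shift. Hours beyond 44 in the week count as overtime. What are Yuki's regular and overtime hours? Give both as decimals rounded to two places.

Regular 44.00 hours, overtime 2.03 hours

Tue: 5:50 AM–1:59 PM = 8 h 9 min; less 45 min break → 7 h 24 min
Wed: 5:03 AM–2:31 PM = 9 h 28 min; less 45 min break → 8 h 43 min
Thu: 9:51 AM–8:38 PM = 10 h 47 min; less 45 min break → 10 h 2 min
Fri: 9:06 AM–8:40 PM = 11 h 34 min; less 45 min break → 10 h 49 min
Sat: 11:17 AM–9:06 PM = 9 h 49 min; less 45 min break → 9 h 4 min
Total worked: 46 h 2 min = 46.03 h.
Threshold 44 h → overtime 2 h 2 min, regular 44 h 0 min.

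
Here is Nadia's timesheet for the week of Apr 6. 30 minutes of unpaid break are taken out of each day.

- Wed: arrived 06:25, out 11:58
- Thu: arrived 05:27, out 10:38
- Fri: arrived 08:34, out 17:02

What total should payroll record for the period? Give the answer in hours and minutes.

17 h 42 min

Wed: 06:25–11:58 = 5 h 33 min; less 30 min break → 5 h 3 min
Thu: 05:27–10:38 = 5 h 11 min; less 30 min break → 4 h 41 min
Fri: 08:34–17:02 = 8 h 28 min; less 30 min break → 7 h 58 min
Total: 5 h 3 min + 4 h 41 min + 7 h 58 min = 17 h 42 min.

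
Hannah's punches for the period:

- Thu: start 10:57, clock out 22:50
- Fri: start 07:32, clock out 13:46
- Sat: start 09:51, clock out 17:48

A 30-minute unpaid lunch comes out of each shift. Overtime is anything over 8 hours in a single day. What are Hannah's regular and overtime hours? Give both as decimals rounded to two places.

Thu: 10:57–22:50 = 11 h 53 min; less 30 min break → 11 h 23 min
Fri: 07:32–13:46 = 6 h 14 min; less 30 min break → 5 h 44 min
Sat: 09:51–17:48 = 7 h 57 min; less 30 min break → 7 h 27 min
Thu reg 8 h 0 min / OT 3 h 23 min; Fri reg 5 h 44 min / OT 0 h 0 min; Sat reg 7 h 27 min / OT 0 h 0 min.
Totals: regular 21 h 11 min, overtime 3 h 23 min.

Regular 21.18 hours, overtime 3.38 hours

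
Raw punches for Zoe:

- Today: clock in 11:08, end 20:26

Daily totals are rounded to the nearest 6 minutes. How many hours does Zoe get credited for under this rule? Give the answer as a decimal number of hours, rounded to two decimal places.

Today: 11:08–20:26 = 9 h 18 min → rounds to 9 h 18 min

9.30 hours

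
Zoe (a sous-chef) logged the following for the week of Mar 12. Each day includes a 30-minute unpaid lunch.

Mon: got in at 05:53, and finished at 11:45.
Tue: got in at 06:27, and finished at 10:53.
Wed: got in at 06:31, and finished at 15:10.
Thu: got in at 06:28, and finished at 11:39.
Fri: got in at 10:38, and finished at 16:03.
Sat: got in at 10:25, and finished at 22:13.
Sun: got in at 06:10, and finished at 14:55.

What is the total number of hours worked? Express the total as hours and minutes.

Mon: 05:53–11:45 = 5 h 52 min; less 30 min break → 5 h 22 min
Tue: 06:27–10:53 = 4 h 26 min; less 30 min break → 3 h 56 min
Wed: 06:31–15:10 = 8 h 39 min; less 30 min break → 8 h 9 min
Thu: 06:28–11:39 = 5 h 11 min; less 30 min break → 4 h 41 min
Fri: 10:38–16:03 = 5 h 25 min; less 30 min break → 4 h 55 min
Sat: 10:25–22:13 = 11 h 48 min; less 30 min break → 11 h 18 min
Sun: 06:10–14:55 = 8 h 45 min; less 30 min break → 8 h 15 min
Total: 5 h 22 min + 3 h 56 min + 8 h 9 min + 4 h 41 min + 4 h 55 min + 11 h 18 min + 8 h 15 min = 46 h 36 min.

46 h 36 min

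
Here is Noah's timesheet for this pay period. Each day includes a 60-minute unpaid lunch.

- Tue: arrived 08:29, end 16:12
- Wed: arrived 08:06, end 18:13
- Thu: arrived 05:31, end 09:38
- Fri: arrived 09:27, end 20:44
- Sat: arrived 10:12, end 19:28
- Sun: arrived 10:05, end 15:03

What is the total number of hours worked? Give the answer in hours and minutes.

Tue: 08:29–16:12 = 7 h 43 min; less 60 min break → 6 h 43 min
Wed: 08:06–18:13 = 10 h 7 min; less 60 min break → 9 h 7 min
Thu: 05:31–09:38 = 4 h 7 min; less 60 min break → 3 h 7 min
Fri: 09:27–20:44 = 11 h 17 min; less 60 min break → 10 h 17 min
Sat: 10:12–19:28 = 9 h 16 min; less 60 min break → 8 h 16 min
Sun: 10:05–15:03 = 4 h 58 min; less 60 min break → 3 h 58 min
Total: 6 h 43 min + 9 h 7 min + 3 h 7 min + 10 h 17 min + 8 h 16 min + 3 h 58 min = 41 h 28 min.

41 h 28 min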